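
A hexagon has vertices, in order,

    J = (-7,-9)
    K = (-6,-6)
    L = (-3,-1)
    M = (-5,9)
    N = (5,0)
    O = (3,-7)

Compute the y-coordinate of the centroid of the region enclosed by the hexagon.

Apply the shoelace (surveyor's) formula. First the cross-terms c_i = x_i·y_{i+1} − x_{i+1}·y_i:
  -12, -12, -32, -45, -35, -76  ⇒  2A = -212, A = -106.
Then Σ (y_i + y_{i+1})·c_i = 1064, so ȳ = 1064 / (6·(-106)) = -266/159.

-266/159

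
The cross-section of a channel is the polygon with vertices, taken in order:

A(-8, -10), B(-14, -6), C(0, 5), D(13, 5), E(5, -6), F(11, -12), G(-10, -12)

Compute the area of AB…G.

286

Apply the shoelace formula: 2A = Σ (x_i·y_{i+1} − x_{i+1}·y_i), indices taken mod 7.
Σ = (-92) + (-70) + (-65) + (-103) + (6) + (-252) + (4) = -572
Area = |Σ|/2 = 286.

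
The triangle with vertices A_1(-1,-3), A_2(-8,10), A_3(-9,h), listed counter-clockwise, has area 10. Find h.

Write out the shoelace sum; only the two edges meeting at A_3 involve h:
2·Area = [((-8)·h − (-9)·10) + ((-9)·(-3) − (-1)·h)] + -34
       = -7·h + 83 = 20
⇒ h = 9.

9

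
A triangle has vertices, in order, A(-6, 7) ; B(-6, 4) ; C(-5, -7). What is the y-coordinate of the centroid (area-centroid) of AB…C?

4/3

Apply the shoelace (surveyor's) formula. First the cross-terms c_i = x_i·y_{i+1} − x_{i+1}·y_i:
  18, 62, -77  ⇒  2A = 3, A = 1.5.
Then Σ (y_i + y_{i+1})·c_i = 12, so ȳ = 12 / (6·1.5) = 4/3.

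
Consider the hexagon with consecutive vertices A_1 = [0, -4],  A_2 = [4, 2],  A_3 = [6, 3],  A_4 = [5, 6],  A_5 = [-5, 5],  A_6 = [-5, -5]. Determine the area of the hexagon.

Apply the shoelace (surveyor's) formula: 2A = Σ (x_i·y_{i+1} − x_{i+1}·y_i), indices taken mod 6.
Σ = (16) + (0) + (21) + (55) + (50) + (20) = 162
Area = |Σ|/2 = 81.

81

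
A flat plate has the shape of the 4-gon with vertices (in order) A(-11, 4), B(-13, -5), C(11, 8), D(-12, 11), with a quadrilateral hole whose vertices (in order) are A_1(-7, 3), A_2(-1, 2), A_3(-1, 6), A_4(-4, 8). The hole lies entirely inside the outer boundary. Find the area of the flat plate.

151.5

Outer boundary:
Apply Gauss's area formula: 2A = Σ (x_i·y_{i+1} − x_{i+1}·y_i), indices taken mod 4.
Σ = (107) + (-49) + (217) + (73) = 348
Area = |Σ|/2 = 174.
Hole:
Apply the shoelace (surveyor's) formula: 2A = Σ (x_i·y_{i+1} − x_{i+1}·y_i), indices taken mod 4.
Cross-terms: -11, -4, 16, 44  ⇒  Σ = 45
Area = |Σ|/2 = 22.5.
Net area = 174 − 22.5 = 151.5.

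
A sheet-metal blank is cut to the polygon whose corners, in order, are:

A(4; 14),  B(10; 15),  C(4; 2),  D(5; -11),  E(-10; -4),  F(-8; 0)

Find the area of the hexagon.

224

Σ = (-80) + (-40) + (-54) + (-130) + (-32) + (-112) = -448
Area = |Σ|/2 = 224.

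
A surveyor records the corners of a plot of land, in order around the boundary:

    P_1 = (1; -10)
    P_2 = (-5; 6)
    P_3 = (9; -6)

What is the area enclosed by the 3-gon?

Apply the surveyor's formula: 2A = Σ (x_i·y_{i+1} − x_{i+1}·y_i), indices taken mod 3.
Σ = (-44) + (-24) + (-84) = -152
Area = |Σ|/2 = 76.

76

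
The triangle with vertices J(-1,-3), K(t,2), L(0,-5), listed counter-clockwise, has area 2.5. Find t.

-6

The doubled signed area Σ (x_i y_{i+1} − x_{i+1} y_i) is linear in t.
With t=0 it equals -7; the coefficient of t is -2 (from the two edges through K).
So -2·t + -7 = 2·2.5 = 5 ⇒ t = -6.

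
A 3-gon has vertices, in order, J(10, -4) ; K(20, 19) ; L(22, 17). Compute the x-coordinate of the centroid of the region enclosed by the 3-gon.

52/3

Apply the surveyor's formula. First the cross-terms c_i = x_i·y_{i+1} − x_{i+1}·y_i:
  270, -78, -258  ⇒  2A = -66, A = -33.
Then Σ (x_i + x_{i+1})·c_i = -3432, so x̄ = -3432 / (6·(-33)) = 52/3.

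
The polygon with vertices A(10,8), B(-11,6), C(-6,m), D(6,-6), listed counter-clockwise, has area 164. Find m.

0

The doubled signed area Σ (x_i y_{i+1} − x_{i+1} y_i) is linear in m.
With m=0 it equals 328; the coefficient of m is -17 (from the two edges through C).
So -17·m + 328 = 2·164 = 328 ⇒ m = 0.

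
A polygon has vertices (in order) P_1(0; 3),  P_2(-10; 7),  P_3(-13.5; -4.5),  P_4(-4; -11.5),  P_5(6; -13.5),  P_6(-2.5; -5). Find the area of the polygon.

179.25

Apply the shoelace (surveyor's) formula: 2A = Σ (x_i·y_{i+1} − x_{i+1}·y_i), indices taken mod 6.
Cross-terms: 30, 139.5, 137.25, 123, -63.75, -7.5  ⇒  Σ = 358.5
Area = |Σ|/2 = 179.25.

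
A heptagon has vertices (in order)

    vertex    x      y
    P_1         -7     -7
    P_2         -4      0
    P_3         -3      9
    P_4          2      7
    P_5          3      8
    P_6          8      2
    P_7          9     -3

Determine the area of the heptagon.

146

Σ = (-28) + (-36) + (-39) + (-5) + (-58) + (-42) + (-84) = -292
Area = |Σ|/2 = 146.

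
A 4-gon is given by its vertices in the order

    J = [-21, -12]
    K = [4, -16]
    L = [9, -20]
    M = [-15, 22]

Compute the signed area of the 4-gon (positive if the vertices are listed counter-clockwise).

494

Cross-terms: 384, 64, -102, 642  ⇒  Σ = 988
Signed area = Σ/2 = 494 (positive ⇒ counter-clockwise traversal).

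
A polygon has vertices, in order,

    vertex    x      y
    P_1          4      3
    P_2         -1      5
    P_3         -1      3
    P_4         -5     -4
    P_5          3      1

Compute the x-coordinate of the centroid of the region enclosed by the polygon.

Apply Gauss's area formula. First the cross-terms c_i = x_i·y_{i+1} − x_{i+1}·y_i:
  23, 2, 19, 7, 5  ⇒  2A = 56, A = 28.
Then Σ (x_i + x_{i+1})·c_i = -28, so x̄ = -28 / (6·28) = -1/6.

-1/6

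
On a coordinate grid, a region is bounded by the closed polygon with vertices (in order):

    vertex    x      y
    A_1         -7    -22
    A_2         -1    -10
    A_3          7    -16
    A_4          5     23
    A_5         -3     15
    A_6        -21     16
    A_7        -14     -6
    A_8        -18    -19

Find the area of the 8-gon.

Σ = (48) + (86) + (241) + (144) + (267) + (350) + (158) + (263) = 1557
Area = |Σ|/2 = 778.5.

778.5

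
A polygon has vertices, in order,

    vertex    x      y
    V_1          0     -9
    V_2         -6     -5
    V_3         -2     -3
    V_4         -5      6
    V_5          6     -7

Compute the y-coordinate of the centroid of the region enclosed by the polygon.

-3.84375

Apply Gauss's area formula. First the cross-terms c_i = x_i·y_{i+1} − x_{i+1}·y_i:
  -54, 8, -27, -1, -54  ⇒  2A = -128, A = -64.
Then Σ (y_i + y_{i+1})·c_i = 1476, so ȳ = 1476 / (6·(-64)) = -3.84375.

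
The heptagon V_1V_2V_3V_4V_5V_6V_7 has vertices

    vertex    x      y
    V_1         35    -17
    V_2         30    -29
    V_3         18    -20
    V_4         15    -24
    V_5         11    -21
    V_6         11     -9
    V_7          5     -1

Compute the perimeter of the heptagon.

94

|V_1V_2| = √((-5)² + (-12)²) = √169 = 13
|V_2V_3| = √((-12)² + (9)²) = √225 = 15
|V_3V_4| = √((-3)² + (-4)²) = √25 = 5
|V_4V_5| = √((-4)² + (3)²) = √25 = 5
|V_5V_6| = √((0)² + (12)²) = √144 = 12
|V_6V_7| = √((-6)² + (8)²) = √100 = 10
|V_7V_1| = √((30)² + (-16)²) = √1156 = 34
Perimeter = 13 + 15 + 5 + 5 + 12 + 10 + 34 = 94.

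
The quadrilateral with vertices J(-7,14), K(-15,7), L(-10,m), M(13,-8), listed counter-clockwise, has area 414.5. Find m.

Write out the shoelace sum; only the two edges meeting at L involve m:
2·Area = [((-15)·m − (-10)·7) + ((-10)·(-8) − 13·m)] + 287
       = -28·m + 437 = 829
⇒ m = -14.

-14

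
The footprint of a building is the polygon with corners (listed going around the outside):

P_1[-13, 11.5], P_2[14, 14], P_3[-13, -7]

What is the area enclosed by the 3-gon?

249.75

Σ = (-343) + (84) + (-240.5) = -499.5
Area = |Σ|/2 = 249.75.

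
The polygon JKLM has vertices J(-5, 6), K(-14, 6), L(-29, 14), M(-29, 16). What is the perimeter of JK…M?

54

|JK| = √((-9)² + (0)²) = √81 = 9
|KL| = √((-15)² + (8)²) = √289 = 17
|LM| = √((0)² + (2)²) = √4 = 2
|MJ| = √((24)² + (-10)²) = √676 = 26
Perimeter = 9 + 17 + 2 + 26 = 54.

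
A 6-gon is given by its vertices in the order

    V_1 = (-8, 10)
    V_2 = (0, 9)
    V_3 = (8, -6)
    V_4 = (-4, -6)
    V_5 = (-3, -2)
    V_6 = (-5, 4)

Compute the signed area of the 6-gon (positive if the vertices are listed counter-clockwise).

Cross-terms: -72, -72, -72, -10, -22, -18  ⇒  Σ = -266
Signed area = Σ/2 = -133 (negative ⇒ clockwise traversal).

-133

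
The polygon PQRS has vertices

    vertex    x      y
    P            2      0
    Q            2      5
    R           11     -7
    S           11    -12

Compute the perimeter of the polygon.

|PQ| = √((0)² + (5)²) = √25 = 5
|QR| = √((9)² + (-12)²) = √225 = 15
|RS| = √((0)² + (-5)²) = √25 = 5
|SP| = √((-9)² + (12)²) = √225 = 15
Perimeter = 5 + 15 + 5 + 15 = 40.

40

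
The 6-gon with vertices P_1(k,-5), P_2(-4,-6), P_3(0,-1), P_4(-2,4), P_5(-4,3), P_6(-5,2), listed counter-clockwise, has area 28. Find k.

The doubled signed area Σ (x_i y_{i+1} − x_{i+1} y_i) is linear in k.
With k=0 it equals 24; the coefficient of k is -8 (from the two edges through P_1).
So -8·k + 24 = 2·28 = 56 ⇒ k = -4.

-4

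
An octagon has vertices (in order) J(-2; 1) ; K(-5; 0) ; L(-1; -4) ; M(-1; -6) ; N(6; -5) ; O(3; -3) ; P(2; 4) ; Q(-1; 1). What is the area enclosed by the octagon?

Apply Gauss's area formula: 2A = Σ (x_i·y_{i+1} − x_{i+1}·y_i), indices taken mod 8.
J→K: (-2)(0) − (-5)(1) = 5
K→L: (-5)(-4) − (-1)(0) = 20
L→M: (-1)(-6) − (-1)(-4) = 2
M→N: (-1)(-5) − (6)(-6) = 41
N→O: (6)(-3) − (3)(-5) = -3
O→P: (3)(4) − (2)(-3) = 18
P→Q: (2)(1) − (-1)(4) = 6
Q→J: (-1)(1) − (-2)(1) = 1
Σ = 90
Area = |Σ|/2 = 45.

45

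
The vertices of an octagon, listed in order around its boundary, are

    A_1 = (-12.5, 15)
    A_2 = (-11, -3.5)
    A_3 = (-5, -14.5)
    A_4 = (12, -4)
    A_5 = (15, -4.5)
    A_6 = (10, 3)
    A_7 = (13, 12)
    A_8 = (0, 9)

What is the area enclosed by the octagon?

Σ = (208.75) + (142) + (194) + (6) + (90) + (81) + (117) + (112.5) = 951.25
Area = |Σ|/2 = 475.625.

475.625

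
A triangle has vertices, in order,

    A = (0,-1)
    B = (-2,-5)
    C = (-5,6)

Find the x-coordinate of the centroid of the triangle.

Apply the shoelace (surveyor's) formula. First the cross-terms c_i = x_i·y_{i+1} − x_{i+1}·y_i:
  -2, -37, 5  ⇒  2A = -34, A = -17.
Then Σ (x_i + x_{i+1})·c_i = 238, so x̄ = 238 / (6·(-17)) = -7/3.

-7/3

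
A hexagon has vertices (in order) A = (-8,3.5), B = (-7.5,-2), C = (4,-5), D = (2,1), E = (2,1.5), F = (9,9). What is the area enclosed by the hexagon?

105.375

Apply the shoelace (surveyor's) formula: 2A = Σ (x_i·y_{i+1} − x_{i+1}·y_i), indices taken mod 6.
Σ = (42.25) + (45.5) + (14) + (1) + (4.5) + (103.5) = 210.75
Area = |Σ|/2 = 105.375.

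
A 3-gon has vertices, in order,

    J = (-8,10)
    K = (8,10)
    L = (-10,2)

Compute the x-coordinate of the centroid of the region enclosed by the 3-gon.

Apply the surveyor's formula. First the cross-terms c_i = x_i·y_{i+1} − x_{i+1}·y_i:
  -160, 116, -84  ⇒  2A = -128, A = -64.
Then Σ (x_i + x_{i+1})·c_i = 1280, so x̄ = 1280 / (6·(-64)) = -10/3.

-10/3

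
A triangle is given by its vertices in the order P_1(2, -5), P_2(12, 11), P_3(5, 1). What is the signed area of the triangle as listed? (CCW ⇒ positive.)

6

Apply the shoelace formula: 2A = Σ (x_i·y_{i+1} − x_{i+1}·y_i), indices taken mod 3.
Σ = (82) + (-43) + (-27) = 12
Signed area = Σ/2 = 6 (positive ⇒ counter-clockwise traversal).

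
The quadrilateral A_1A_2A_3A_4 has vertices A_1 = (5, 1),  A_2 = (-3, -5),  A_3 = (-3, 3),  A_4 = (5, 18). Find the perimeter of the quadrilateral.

|A_1A_2| = √((-8)² + (-6)²) = √100 = 10
|A_2A_3| = √((0)² + (8)²) = √64 = 8
|A_3A_4| = √((8)² + (15)²) = √289 = 17
|A_4A_1| = √((0)² + (-17)²) = √289 = 17
Perimeter = 10 + 8 + 17 + 17 = 52.

52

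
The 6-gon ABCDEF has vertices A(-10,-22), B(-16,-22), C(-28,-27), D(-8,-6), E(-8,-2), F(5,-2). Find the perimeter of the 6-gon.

90

|AB| = √((-6)² + (0)²) = √36 = 6
|BC| = √((-12)² + (-5)²) = √169 = 13
|CD| = √((20)² + (21)²) = √841 = 29
|DE| = √((0)² + (4)²) = √16 = 4
|EF| = √((13)² + (0)²) = √169 = 13
|FA| = √((-15)² + (-20)²) = √625 = 25
Perimeter = 6 + 13 + 29 + 4 + 13 + 25 = 90.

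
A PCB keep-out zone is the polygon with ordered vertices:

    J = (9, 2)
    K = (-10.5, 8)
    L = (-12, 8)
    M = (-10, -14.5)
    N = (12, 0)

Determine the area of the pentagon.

278.5

Σ = (93) + (12) + (254) + (174) + (24) = 557
Area = |Σ|/2 = 278.5.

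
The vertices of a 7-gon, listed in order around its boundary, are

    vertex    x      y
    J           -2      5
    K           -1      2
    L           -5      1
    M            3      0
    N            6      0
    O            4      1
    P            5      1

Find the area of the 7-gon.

19.5

Cross-terms: 1, 9, -3, 0, 6, -1, 27  ⇒  Σ = 39
Area = |Σ|/2 = 19.5.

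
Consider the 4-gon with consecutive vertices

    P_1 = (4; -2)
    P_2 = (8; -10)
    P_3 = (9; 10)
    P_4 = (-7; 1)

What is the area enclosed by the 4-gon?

117.5

Σ = (-24) + (170) + (79) + (10) = 235
Area = |Σ|/2 = 117.5.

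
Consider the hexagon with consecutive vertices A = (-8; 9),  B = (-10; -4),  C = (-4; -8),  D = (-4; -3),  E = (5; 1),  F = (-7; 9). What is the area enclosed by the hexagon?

Apply the shoelace (surveyor's) formula: 2A = Σ (x_i·y_{i+1} − x_{i+1}·y_i), indices taken mod 6.
Cross-terms: 122, 64, -20, 11, 52, 9  ⇒  Σ = 238
Area = |Σ|/2 = 119.

119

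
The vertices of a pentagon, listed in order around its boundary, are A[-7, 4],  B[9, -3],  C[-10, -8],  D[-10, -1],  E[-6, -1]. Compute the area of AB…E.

107

Σ = (-15) + (-102) + (-70) + (4) + (-31) = -214
Area = |Σ|/2 = 107.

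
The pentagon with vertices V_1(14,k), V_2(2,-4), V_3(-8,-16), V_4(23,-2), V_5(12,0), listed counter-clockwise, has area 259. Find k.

23

Write out the shoelace sum; only the two edges meeting at V_1 involve k:
2·Area = [(12·k − 14·0) + (14·(-4) − 2·k)] + 344
       = 10·k + 288 = 518
⇒ k = 23.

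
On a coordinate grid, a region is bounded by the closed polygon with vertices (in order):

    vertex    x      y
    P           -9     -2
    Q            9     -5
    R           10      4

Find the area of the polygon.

P→Q: (-9)(-5) − (9)(-2) = 63
Q→R: (9)(4) − (10)(-5) = 86
R→P: (10)(-2) − (-9)(4) = 16
Σ = 165
Area = |Σ|/2 = 82.5.

82.5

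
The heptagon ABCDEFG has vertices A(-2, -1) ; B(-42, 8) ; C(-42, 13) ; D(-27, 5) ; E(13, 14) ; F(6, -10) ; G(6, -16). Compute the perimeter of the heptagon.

|AB| = √((-40)² + (9)²) = √1681 = 41
|BC| = √((0)² + (5)²) = √25 = 5
|CD| = √((15)² + (-8)²) = √289 = 17
|DE| = √((40)² + (9)²) = √1681 = 41
|EF| = √((-7)² + (-24)²) = √625 = 25
|FG| = √((0)² + (-6)²) = √36 = 6
|GA| = √((-8)² + (15)²) = √289 = 17
Perimeter = 41 + 5 + 17 + 41 + 25 + 6 + 17 = 152.

152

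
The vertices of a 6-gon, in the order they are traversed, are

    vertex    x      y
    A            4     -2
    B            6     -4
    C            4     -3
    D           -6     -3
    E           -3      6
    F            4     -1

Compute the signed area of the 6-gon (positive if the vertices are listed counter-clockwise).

Apply the shoelace (surveyor's) formula: 2A = Σ (x_i·y_{i+1} − x_{i+1}·y_i), indices taken mod 6.
Cross-terms: -4, -2, -30, -45, -21, -4  ⇒  Σ = -106
Signed area = Σ/2 = -53 (negative ⇒ clockwise traversal).

-53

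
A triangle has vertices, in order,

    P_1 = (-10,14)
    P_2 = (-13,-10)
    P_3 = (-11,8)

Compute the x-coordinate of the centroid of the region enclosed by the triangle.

Apply the shoelace (surveyor's) formula. First the cross-terms c_i = x_i·y_{i+1} − x_{i+1}·y_i:
  282, -214, -74  ⇒  2A = -6, A = -3.
Then Σ (x_i + x_{i+1})·c_i = 204, so x̄ = 204 / (6·(-3)) = -34/3.

-34/3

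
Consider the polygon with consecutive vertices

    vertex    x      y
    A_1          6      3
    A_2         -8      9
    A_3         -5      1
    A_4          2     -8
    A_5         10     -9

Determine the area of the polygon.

149.5

Apply the surveyor's formula: 2A = Σ (x_i·y_{i+1} − x_{i+1}·y_i), indices taken mod 5.
Σ = (78) + (37) + (38) + (62) + (84) = 299
Area = |Σ|/2 = 149.5.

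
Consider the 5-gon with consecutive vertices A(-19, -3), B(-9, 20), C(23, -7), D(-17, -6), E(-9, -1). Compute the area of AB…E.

545

Cross-terms: -407, -397, -257, -37, 8  ⇒  Σ = -1090
Area = |Σ|/2 = 545.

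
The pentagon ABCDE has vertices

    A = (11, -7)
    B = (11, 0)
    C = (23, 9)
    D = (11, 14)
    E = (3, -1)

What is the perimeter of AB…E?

62

|AB| = √((0)² + (7)²) = √49 = 7
|BC| = √((12)² + (9)²) = √225 = 15
|CD| = √((-12)² + (5)²) = √169 = 13
|DE| = √((-8)² + (-15)²) = √289 = 17
|EA| = √((8)² + (-6)²) = √100 = 10
Perimeter = 7 + 15 + 13 + 17 + 10 = 62.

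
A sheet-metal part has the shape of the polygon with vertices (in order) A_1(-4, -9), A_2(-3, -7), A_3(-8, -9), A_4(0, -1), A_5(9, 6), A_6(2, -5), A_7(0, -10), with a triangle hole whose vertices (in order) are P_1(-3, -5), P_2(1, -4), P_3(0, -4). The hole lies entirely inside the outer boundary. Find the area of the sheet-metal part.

63.5

Outer boundary:
Apply Gauss's area formula: 2A = Σ (x_i·y_{i+1} − x_{i+1}·y_i), indices taken mod 7.
A_1→A_2: (-4)(-7) − (-3)(-9) = 1
A_2→A_3: (-3)(-9) − (-8)(-7) = -29
A_3→A_4: (-8)(-1) − (0)(-9) = 8
A_4→A_5: (0)(6) − (9)(-1) = 9
A_5→A_6: (9)(-5) − (2)(6) = -57
A_6→A_7: (2)(-10) − (0)(-5) = -20
A_7→A_1: (0)(-9) − (-4)(-10) = -40
Σ = -128
Area = |Σ|/2 = 64.
Hole:
Apply the shoelace (surveyor's) formula: 2A = Σ (x_i·y_{i+1} − x_{i+1}·y_i), indices taken mod 3.
P_1→P_2: (-3)(-4) − (1)(-5) = 17
P_2→P_3: (1)(-4) − (0)(-4) = -4
P_3→P_1: (0)(-5) − (-3)(-4) = -12
Σ = 1
Area = |Σ|/2 = 0.5.
Net area = 64 − 0.5 = 63.5.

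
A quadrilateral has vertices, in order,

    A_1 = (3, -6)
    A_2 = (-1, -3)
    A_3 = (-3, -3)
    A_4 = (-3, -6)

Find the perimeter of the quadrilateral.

16

|A_1A_2| = √((-4)² + (3)²) = √25 = 5
|A_2A_3| = √((-2)² + (0)²) = √4 = 2
|A_3A_4| = √((0)² + (-3)²) = √9 = 3
|A_4A_1| = √((6)² + (0)²) = √36 = 6
Perimeter = 5 + 2 + 3 + 6 = 16.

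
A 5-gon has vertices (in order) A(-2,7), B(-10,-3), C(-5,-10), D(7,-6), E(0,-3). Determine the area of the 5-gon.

117

Apply the shoelace (surveyor's) formula: 2A = Σ (x_i·y_{i+1} − x_{i+1}·y_i), indices taken mod 5.
A→B: (-2)(-3) − (-10)(7) = 76
B→C: (-10)(-10) − (-5)(-3) = 85
C→D: (-5)(-6) − (7)(-10) = 100
D→E: (7)(-3) − (0)(-6) = -21
E→A: (0)(7) − (-2)(-3) = -6
Σ = 234
Area = |Σ|/2 = 117.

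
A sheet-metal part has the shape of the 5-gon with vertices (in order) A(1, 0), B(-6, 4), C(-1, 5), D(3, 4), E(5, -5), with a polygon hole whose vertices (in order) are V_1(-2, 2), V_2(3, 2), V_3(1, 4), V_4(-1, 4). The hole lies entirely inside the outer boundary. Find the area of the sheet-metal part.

28.5

Outer boundary:
A→B: (1)(4) − (-6)(0) = 4
B→C: (-6)(5) − (-1)(4) = -26
C→D: (-1)(4) − (3)(5) = -19
D→E: (3)(-5) − (5)(4) = -35
E→A: (5)(0) − (1)(-5) = 5
Σ = -71
Area = |Σ|/2 = 35.5.
Hole:
Apply Gauss's area formula: 2A = Σ (x_i·y_{i+1} − x_{i+1}·y_i), indices taken mod 4.
Σ = (-10) + (10) + (8) + (6) = 14
Area = |Σ|/2 = 7.
Net area = 35.5 − 7 = 28.5.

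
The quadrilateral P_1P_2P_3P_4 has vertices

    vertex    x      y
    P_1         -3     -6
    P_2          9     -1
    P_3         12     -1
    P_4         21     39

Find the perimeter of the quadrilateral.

|P_1P_2| = √((12)² + (5)²) = √169 = 13
|P_2P_3| = √((3)² + (0)²) = √9 = 3
|P_3P_4| = √((9)² + (40)²) = √1681 = 41
|P_4P_1| = √((-24)² + (-45)²) = √2601 = 51
Perimeter = 13 + 3 + 41 + 51 = 108.

108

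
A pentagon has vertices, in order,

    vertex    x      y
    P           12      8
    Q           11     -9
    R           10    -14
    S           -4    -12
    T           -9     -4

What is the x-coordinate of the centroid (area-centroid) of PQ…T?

Apply the surveyor's formula. First the cross-terms c_i = x_i·y_{i+1} − x_{i+1}·y_i:
  -196, -64, -176, -92, -24  ⇒  2A = -552, A = -276.
Then Σ (x_i + x_{i+1})·c_i = -5784, so x̄ = -5784 / (6·(-276)) = 241/69.

241/69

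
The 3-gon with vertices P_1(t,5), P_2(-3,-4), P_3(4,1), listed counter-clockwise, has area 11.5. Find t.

5

The doubled signed area Σ (x_i y_{i+1} − x_{i+1} y_i) is linear in t.
With t=0 it equals 48; the coefficient of t is -5 (from the two edges through P_1).
So -5·t + 48 = 2·11.5 = 23 ⇒ t = 5.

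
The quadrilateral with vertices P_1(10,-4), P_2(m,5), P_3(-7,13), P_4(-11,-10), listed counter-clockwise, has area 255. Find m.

4

Write out the shoelace sum; only the two edges meeting at P_2 involve m:
2·Area = [(10·5 − m·(-4)) + (m·13 − (-7)·5)] + 357
       = 17·m + 442 = 510
⇒ m = 4.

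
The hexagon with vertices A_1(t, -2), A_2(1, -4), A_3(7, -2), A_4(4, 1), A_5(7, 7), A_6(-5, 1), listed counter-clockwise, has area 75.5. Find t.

Write out the shoelace sum; only the two edges meeting at A_1 involve t:
2·Area = [((-5)·(-2) − t·1) + (t·(-4) − 1·(-2))] + 104
       = -5·t + 116 = 151
⇒ t = -7.

-7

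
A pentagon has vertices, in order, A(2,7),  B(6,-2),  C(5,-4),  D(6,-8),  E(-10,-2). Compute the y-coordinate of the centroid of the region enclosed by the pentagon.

Apply Gauss's area formula. First the cross-terms c_i = x_i·y_{i+1} − x_{i+1}·y_i:
  -46, -14, -16, -92, -66  ⇒  2A = -234, A = -117.
Then Σ (y_i + y_{i+1})·c_i = 636, so ȳ = 636 / (6·(-117)) = -106/117.

-106/117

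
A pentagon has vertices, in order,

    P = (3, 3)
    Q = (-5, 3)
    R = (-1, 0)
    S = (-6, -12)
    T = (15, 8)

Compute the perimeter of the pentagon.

68

|PQ| = √((-8)² + (0)²) = √64 = 8
|QR| = √((4)² + (-3)²) = √25 = 5
|RS| = √((-5)² + (-12)²) = √169 = 13
|ST| = √((21)² + (20)²) = √841 = 29
|TP| = √((-12)² + (-5)²) = √169 = 13
Perimeter = 8 + 5 + 13 + 29 + 13 = 68.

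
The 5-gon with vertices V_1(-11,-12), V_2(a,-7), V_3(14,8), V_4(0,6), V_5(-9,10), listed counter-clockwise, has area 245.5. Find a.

-2

The doubled signed area Σ (x_i y_{i+1} − x_{i+1} y_i) is linear in a.
With a=0 it equals 531; the coefficient of a is 20 (from the two edges through V_2).
So 20·a + 531 = 2·245.5 = 491 ⇒ a = -2.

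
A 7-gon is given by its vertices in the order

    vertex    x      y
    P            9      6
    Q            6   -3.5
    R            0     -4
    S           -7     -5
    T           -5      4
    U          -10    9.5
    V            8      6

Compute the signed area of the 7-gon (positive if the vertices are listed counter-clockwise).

Σ = (-67.5) + (-24) + (-28) + (-53) + (-7.5) + (-136) + (-6) = -322
Signed area = Σ/2 = -161 (negative ⇒ clockwise traversal).

-161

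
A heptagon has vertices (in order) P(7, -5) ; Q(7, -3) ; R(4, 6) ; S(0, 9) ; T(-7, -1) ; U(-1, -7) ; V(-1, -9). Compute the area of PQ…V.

142.5

Apply the shoelace formula: 2A = Σ (x_i·y_{i+1} − x_{i+1}·y_i), indices taken mod 7.
Σ = (14) + (54) + (36) + (63) + (48) + (2) + (68) = 285
Area = |Σ|/2 = 142.5.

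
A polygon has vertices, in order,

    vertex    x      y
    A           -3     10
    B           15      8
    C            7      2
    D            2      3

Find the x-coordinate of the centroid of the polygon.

1268/231

Apply the shoelace formula. First the cross-terms c_i = x_i·y_{i+1} − x_{i+1}·y_i:
  -174, -26, 17, 29  ⇒  2A = -154, A = -77.
Then Σ (x_i + x_{i+1})·c_i = -2536, so x̄ = -2536 / (6·(-77)) = 1268/231.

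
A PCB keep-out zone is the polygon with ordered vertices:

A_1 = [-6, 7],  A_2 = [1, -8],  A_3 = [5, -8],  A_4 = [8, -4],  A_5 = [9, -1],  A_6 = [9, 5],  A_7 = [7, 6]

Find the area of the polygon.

151.5

Apply the surveyor's formula: 2A = Σ (x_i·y_{i+1} − x_{i+1}·y_i), indices taken mod 7.
Σ = (41) + (32) + (44) + (28) + (54) + (19) + (85) = 303
Area = |Σ|/2 = 151.5.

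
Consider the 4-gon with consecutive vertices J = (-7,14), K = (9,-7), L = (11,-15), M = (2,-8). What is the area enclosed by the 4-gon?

110.5

Apply the shoelace (surveyor's) formula: 2A = Σ (x_i·y_{i+1} − x_{i+1}·y_i), indices taken mod 4.
Σ = (-77) + (-58) + (-58) + (-28) = -221
Area = |Σ|/2 = 110.5.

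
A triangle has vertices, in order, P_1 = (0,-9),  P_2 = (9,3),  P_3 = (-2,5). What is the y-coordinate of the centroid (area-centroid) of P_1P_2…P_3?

Apply the shoelace (surveyor's) formula. First the cross-terms c_i = x_i·y_{i+1} − x_{i+1}·y_i:
  81, 51, 18  ⇒  2A = 150, A = 75.
Then Σ (y_i + y_{i+1})·c_i = -150, so ȳ = -150 / (6·75) = -1/3.

-1/3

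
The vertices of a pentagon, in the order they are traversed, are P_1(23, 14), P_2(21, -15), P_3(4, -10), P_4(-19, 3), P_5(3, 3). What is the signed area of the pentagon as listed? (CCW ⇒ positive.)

Apply the surveyor's formula: 2A = Σ (x_i·y_{i+1} − x_{i+1}·y_i), indices taken mod 5.
Cross-terms: -639, -150, -178, -66, -27  ⇒  Σ = -1060
Signed area = Σ/2 = -530 (negative ⇒ clockwise traversal).

-530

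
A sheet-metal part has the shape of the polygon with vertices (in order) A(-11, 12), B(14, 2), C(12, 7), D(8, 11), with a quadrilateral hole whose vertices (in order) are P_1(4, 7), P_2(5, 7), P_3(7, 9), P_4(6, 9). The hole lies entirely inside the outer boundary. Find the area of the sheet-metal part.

Outer boundary:
Apply the shoelace (surveyor's) formula: 2A = Σ (x_i·y_{i+1} − x_{i+1}·y_i), indices taken mod 4.
Σ = (-190) + (74) + (76) + (217) = 177
Area = |Σ|/2 = 88.5.
Hole:
Apply the shoelace (surveyor's) formula: 2A = Σ (x_i·y_{i+1} − x_{i+1}·y_i), indices taken mod 4.
Cross-terms: -7, -4, 9, 6  ⇒  Σ = 4
Area = |Σ|/2 = 2.
Net area = 88.5 − 2 = 86.5.

86.5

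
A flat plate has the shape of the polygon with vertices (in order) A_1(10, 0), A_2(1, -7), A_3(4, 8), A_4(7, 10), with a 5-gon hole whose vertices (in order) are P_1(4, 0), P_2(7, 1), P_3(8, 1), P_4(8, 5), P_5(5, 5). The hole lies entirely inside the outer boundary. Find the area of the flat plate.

60

Outer boundary:
Σ = (-70) + (36) + (-16) + (-100) = -150
Area = |Σ|/2 = 75.
Hole:
Cross-terms: 4, -1, 32, 15, -20  ⇒  Σ = 30
Area = |Σ|/2 = 15.
Net area = 75 − 15 = 60.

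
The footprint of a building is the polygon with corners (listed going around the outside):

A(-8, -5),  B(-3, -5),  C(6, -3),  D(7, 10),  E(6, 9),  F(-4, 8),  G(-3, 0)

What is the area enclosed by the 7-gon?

135.5

Apply Gauss's area formula: 2A = Σ (x_i·y_{i+1} − x_{i+1}·y_i), indices taken mod 7.
Σ = (25) + (39) + (81) + (3) + (84) + (24) + (15) = 271
Area = |Σ|/2 = 135.5.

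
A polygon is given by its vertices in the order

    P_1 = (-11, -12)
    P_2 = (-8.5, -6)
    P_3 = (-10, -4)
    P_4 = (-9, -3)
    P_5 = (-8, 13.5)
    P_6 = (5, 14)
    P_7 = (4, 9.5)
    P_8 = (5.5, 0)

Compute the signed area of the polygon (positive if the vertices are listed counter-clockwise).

-259.875

Apply Gauss's area formula: 2A = Σ (x_i·y_{i+1} − x_{i+1}·y_i), indices taken mod 8.
P_1→P_2: (-11)(-6) − (-8.5)(-12) = -36
P_2→P_3: (-8.5)(-4) − (-10)(-6) = -26
P_3→P_4: (-10)(-3) − (-9)(-4) = -6
P_4→P_5: (-9)(13.5) − (-8)(-3) = -145.5
P_5→P_6: (-8)(14) − (5)(13.5) = -179.5
P_6→P_7: (5)(9.5) − (4)(14) = -8.5
P_7→P_8: (4)(0) − (5.5)(9.5) = -52.25
P_8→P_1: (5.5)(-12) − (-11)(0) = -66
Σ = -519.75
Signed area = Σ/2 = -259.875 (negative ⇒ clockwise traversal).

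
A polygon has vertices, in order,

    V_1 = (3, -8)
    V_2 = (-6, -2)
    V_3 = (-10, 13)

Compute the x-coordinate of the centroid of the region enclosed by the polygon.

Apply Gauss's area formula. First the cross-terms c_i = x_i·y_{i+1} − x_{i+1}·y_i:
  -54, -98, 41  ⇒  2A = -111, A = -55.5.
Then Σ (x_i + x_{i+1})·c_i = 1443, so x̄ = 1443 / (6·(-55.5)) = -13/3.

-13/3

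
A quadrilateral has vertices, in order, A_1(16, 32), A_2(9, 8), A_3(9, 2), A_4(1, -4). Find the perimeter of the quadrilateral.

|A_1A_2| = √((-7)² + (-24)²) = √625 = 25
|A_2A_3| = √((0)² + (-6)²) = √36 = 6
|A_3A_4| = √((-8)² + (-6)²) = √100 = 10
|A_4A_1| = √((15)² + (36)²) = √1521 = 39
Perimeter = 25 + 6 + 10 + 39 = 80.

80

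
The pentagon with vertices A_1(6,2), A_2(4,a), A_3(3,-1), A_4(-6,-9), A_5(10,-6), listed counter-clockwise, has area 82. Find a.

Write out the shoelace sum; only the two edges meeting at A_2 involve a:
2·Area = [(6·a − 4·2) + (4·(-1) − 3·a)] + 149
       = 3·a + 137 = 164
⇒ a = 9.

9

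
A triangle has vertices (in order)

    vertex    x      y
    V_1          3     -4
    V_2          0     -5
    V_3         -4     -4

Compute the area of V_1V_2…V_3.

V_1→V_2: (3)(-5) − (0)(-4) = -15
V_2→V_3: (0)(-4) − (-4)(-5) = -20
V_3→V_1: (-4)(-4) − (3)(-4) = 28
Σ = -7
Area = |Σ|/2 = 3.5.

3.5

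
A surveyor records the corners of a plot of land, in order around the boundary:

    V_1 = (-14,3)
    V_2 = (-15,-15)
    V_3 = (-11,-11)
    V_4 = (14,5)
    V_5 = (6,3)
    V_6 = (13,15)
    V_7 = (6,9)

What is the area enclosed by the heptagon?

Cross-terms: 255, 0, 99, 12, 51, 27, 144  ⇒  Σ = 588
Area = |Σ|/2 = 294.

294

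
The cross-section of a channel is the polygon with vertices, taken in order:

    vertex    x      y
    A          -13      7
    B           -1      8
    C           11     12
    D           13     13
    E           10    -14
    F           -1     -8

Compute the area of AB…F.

Apply Gauss's area formula: 2A = Σ (x_i·y_{i+1} − x_{i+1}·y_i), indices taken mod 6.
Cross-terms: -97, -100, -13, -312, -94, -111  ⇒  Σ = -727
Area = |Σ|/2 = 363.5.

363.5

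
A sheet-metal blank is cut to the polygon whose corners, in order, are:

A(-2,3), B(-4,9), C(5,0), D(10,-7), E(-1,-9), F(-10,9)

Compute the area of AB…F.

Apply the shoelace (surveyor's) formula: 2A = Σ (x_i·y_{i+1} − x_{i+1}·y_i), indices taken mod 6.
A→B: (-2)(9) − (-4)(3) = -6
B→C: (-4)(0) − (5)(9) = -45
C→D: (5)(-7) − (10)(0) = -35
D→E: (10)(-9) − (-1)(-7) = -97
E→F: (-1)(9) − (-10)(-9) = -99
F→A: (-10)(3) − (-2)(9) = -12
Σ = -294
Area = |Σ|/2 = 147.

147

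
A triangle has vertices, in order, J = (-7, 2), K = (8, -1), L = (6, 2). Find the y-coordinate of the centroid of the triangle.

1

Apply Gauss's area formula. First the cross-terms c_i = x_i·y_{i+1} − x_{i+1}·y_i:
  -9, 22, 26  ⇒  2A = 39, A = 19.5.
Then Σ (y_i + y_{i+1})·c_i = 117, so ȳ = 117 / (6·19.5) = 1.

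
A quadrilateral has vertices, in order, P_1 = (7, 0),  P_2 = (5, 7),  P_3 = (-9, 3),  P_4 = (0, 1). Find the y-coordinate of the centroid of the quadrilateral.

Apply the shoelace (surveyor's) formula. First the cross-terms c_i = x_i·y_{i+1} − x_{i+1}·y_i:
  49, 78, -9, -7  ⇒  2A = 111, A = 55.5.
Then Σ (y_i + y_{i+1})·c_i = 1080, so ȳ = 1080 / (6·55.5) = 120/37.

120/37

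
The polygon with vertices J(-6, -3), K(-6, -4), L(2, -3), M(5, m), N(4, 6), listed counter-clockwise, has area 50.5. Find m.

0

Write out the shoelace sum; only the two edges meeting at M involve m:
2·Area = [(2·m − 5·(-3)) + (5·6 − 4·m)] + 56
       = -2·m + 101 = 101
⇒ m = 0.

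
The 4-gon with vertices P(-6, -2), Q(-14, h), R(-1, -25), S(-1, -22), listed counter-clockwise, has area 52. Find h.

The doubled signed area Σ (x_i y_{i+1} − x_{i+1} y_i) is linear in h.
With h=0 it equals 189; the coefficient of h is -5 (from the two edges through Q).
So -5·h + 189 = 2·52 = 104 ⇒ h = 17.

17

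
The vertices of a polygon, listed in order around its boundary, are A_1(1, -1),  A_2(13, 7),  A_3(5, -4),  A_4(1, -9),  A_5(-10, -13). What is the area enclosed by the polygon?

Apply Gauss's area formula: 2A = Σ (x_i·y_{i+1} − x_{i+1}·y_i), indices taken mod 5.
Σ = (20) + (-87) + (-41) + (-103) + (23) = -188
Area = |Σ|/2 = 94.

94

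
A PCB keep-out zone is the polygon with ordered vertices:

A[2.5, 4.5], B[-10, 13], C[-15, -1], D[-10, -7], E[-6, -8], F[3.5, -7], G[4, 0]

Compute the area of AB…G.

265.75

Cross-terms: 77.5, 205, 95, 38, 70, 28, 18  ⇒  Σ = 531.5
Area = |Σ|/2 = 265.75.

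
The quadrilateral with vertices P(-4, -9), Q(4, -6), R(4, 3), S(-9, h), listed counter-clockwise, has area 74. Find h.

-7

Write out the shoelace sum; only the two edges meeting at S involve h:
2·Area = [(4·h − (-9)·3) + ((-9)·(-9) − (-4)·h)] + 96
       = 8·h + 204 = 148
⇒ h = -7.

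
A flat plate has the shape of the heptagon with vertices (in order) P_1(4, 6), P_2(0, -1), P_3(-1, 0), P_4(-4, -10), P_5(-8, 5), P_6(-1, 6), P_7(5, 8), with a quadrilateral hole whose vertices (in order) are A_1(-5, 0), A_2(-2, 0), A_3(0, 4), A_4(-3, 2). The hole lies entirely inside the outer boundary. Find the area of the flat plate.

82

Outer boundary:
Cross-terms: -4, -1, 10, -100, -43, -38, -2  ⇒  Σ = -178
Area = |Σ|/2 = 89.
Hole:
Apply Gauss's area formula: 2A = Σ (x_i·y_{i+1} − x_{i+1}·y_i), indices taken mod 4.
Σ = (0) + (-8) + (12) + (10) = 14
Area = |Σ|/2 = 7.
Net area = 89 − 7 = 82.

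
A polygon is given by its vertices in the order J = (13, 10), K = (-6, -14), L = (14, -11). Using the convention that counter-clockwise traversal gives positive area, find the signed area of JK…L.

211.5

Apply Gauss's area formula: 2A = Σ (x_i·y_{i+1} − x_{i+1}·y_i), indices taken mod 3.
Σ = (-122) + (262) + (283) = 423
Signed area = Σ/2 = 211.5 (positive ⇒ counter-clockwise traversal).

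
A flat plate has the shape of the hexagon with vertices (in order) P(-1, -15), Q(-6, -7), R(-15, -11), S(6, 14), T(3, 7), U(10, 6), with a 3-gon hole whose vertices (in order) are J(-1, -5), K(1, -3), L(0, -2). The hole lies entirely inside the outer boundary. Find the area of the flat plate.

229

Outer boundary:
Apply the surveyor's formula: 2A = Σ (x_i·y_{i+1} − x_{i+1}·y_i), indices taken mod 6.
Σ = (-83) + (-39) + (-144) + (0) + (-52) + (-144) = -462
Area = |Σ|/2 = 231.
Hole:
J→K: (-1)(-3) − (1)(-5) = 8
K→L: (1)(-2) − (0)(-3) = -2
L→J: (0)(-5) − (-1)(-2) = -2
Σ = 4
Area = |Σ|/2 = 2.
Net area = 231 − 2 = 229.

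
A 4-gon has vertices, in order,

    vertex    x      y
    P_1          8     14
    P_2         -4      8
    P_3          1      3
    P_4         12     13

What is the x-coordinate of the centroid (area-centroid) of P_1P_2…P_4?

169/47

Apply the surveyor's formula. First the cross-terms c_i = x_i·y_{i+1} − x_{i+1}·y_i:
  120, -20, -23, 64  ⇒  2A = 141, A = 70.5.
Then Σ (x_i + x_{i+1})·c_i = 1521, so x̄ = 1521 / (6·70.5) = 169/47.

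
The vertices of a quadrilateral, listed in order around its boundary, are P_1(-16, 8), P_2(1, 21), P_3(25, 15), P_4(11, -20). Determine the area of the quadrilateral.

Apply the shoelace formula: 2A = Σ (x_i·y_{i+1} − x_{i+1}·y_i), indices taken mod 4.
Σ = (-344) + (-510) + (-665) + (-232) = -1751
Area = |Σ|/2 = 875.5.

875.5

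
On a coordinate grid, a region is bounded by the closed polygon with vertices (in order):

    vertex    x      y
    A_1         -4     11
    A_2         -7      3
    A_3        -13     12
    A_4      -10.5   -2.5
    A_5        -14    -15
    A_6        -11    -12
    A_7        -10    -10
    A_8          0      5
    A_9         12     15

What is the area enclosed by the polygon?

188

Σ = (65) + (-45) + (158.5) + (122.5) + (3) + (-10) + (-50) + (-60) + (192) = 376
Area = |Σ|/2 = 188.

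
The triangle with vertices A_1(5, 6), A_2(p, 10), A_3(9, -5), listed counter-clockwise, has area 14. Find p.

Write out the shoelace sum; only the two edges meeting at A_2 involve p:
2·Area = [(5·10 − p·6) + (p·(-5) − 9·10)] + 79
       = -11·p + 39 = 28
⇒ p = 1.

1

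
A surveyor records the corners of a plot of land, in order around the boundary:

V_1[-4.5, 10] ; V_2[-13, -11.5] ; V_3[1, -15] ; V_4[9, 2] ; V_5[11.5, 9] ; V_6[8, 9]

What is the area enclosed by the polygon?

Apply Gauss's area formula: 2A = Σ (x_i·y_{i+1} − x_{i+1}·y_i), indices taken mod 6.
Σ = (181.75) + (206.5) + (137) + (58) + (31.5) + (120.5) = 735.25
Area = |Σ|/2 = 367.625.

367.625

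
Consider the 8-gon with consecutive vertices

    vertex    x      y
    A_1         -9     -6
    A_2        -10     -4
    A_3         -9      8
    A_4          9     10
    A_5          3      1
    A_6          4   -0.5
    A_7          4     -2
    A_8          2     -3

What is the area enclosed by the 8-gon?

Apply Gauss's area formula: 2A = Σ (x_i·y_{i+1} − x_{i+1}·y_i), indices taken mod 8.
Σ = (-24) + (-116) + (-162) + (-21) + (-5.5) + (-6) + (-8) + (-39) = -381.5
Area = |Σ|/2 = 190.75.

190.75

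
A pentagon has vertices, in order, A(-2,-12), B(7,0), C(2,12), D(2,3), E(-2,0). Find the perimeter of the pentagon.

54

|AB| = √((9)² + (12)²) = √225 = 15
|BC| = √((-5)² + (12)²) = √169 = 13
|CD| = √((0)² + (-9)²) = √81 = 9
|DE| = √((-4)² + (-3)²) = √25 = 5
|EA| = √((0)² + (-12)²) = √144 = 12
Perimeter = 15 + 13 + 9 + 5 + 12 = 54.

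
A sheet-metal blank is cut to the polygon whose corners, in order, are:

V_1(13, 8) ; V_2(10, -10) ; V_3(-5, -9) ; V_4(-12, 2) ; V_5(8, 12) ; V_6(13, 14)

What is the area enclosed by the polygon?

Apply the surveyor's formula: 2A = Σ (x_i·y_{i+1} − x_{i+1}·y_i), indices taken mod 6.
Σ = (-210) + (-140) + (-118) + (-160) + (-44) + (-78) = -750
Area = |Σ|/2 = 375.

375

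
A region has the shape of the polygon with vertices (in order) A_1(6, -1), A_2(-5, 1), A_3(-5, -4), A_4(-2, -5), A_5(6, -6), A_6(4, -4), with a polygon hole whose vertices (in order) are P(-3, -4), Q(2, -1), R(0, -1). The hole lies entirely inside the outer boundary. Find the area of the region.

Outer boundary:
Apply the shoelace formula: 2A = Σ (x_i·y_{i+1} − x_{i+1}·y_i), indices taken mod 6.
Σ = (1) + (25) + (17) + (42) + (0) + (20) = 105
Area = |Σ|/2 = 52.5.
Hole:
Cross-terms: 11, -2, -3  ⇒  Σ = 6
Area = |Σ|/2 = 3.
Net area = 52.5 − 3 = 49.5.

49.5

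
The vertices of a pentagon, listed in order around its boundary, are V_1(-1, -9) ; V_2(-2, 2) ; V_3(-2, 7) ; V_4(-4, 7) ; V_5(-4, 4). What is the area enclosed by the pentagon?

18

Apply Gauss's area formula: 2A = Σ (x_i·y_{i+1} − x_{i+1}·y_i), indices taken mod 5.
Cross-terms: -20, -10, 14, 12, 40  ⇒  Σ = 36
Area = |Σ|/2 = 18.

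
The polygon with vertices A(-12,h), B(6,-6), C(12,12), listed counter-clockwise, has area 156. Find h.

The doubled signed area Σ (x_i y_{i+1} − x_{i+1} y_i) is linear in h.
With h=0 it equals 360; the coefficient of h is 6 (from the two edges through A).
So 6·h + 360 = 2·156 = 312 ⇒ h = -8.

-8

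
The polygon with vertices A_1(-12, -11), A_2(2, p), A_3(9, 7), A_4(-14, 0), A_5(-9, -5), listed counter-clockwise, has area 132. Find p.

-1

Write out the shoelace sum; only the two edges meeting at A_2 involve p:
2·Area = [((-12)·p − 2·(-11)) + (2·7 − 9·p)] + 207
       = -21·p + 243 = 264
⇒ p = -1.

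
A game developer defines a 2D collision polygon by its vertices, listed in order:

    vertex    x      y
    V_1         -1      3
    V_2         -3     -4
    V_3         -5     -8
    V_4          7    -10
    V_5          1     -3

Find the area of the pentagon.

Apply the shoelace formula: 2A = Σ (x_i·y_{i+1} − x_{i+1}·y_i), indices taken mod 5.
Σ = (13) + (4) + (106) + (-11) + (0) = 112
Area = |Σ|/2 = 56.

56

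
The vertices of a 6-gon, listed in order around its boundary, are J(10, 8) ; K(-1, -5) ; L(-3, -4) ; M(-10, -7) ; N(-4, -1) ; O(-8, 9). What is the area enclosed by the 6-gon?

Apply the shoelace (surveyor's) formula: 2A = Σ (x_i·y_{i+1} − x_{i+1}·y_i), indices taken mod 6.
Cross-terms: -42, -11, -19, -18, -44, -154  ⇒  Σ = -288
Area = |Σ|/2 = 144.

144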